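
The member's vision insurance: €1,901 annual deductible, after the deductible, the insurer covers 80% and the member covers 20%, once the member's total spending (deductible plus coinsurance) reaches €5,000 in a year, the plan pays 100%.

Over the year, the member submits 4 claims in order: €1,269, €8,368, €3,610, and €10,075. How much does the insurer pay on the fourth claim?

Claim 1 (€1,269): all of it applies to the deductible. Member pays €1,269; OOP now €1,269. Insurer: €1,269 − €1,269 = €0.
Claim 2 (€8,368): deductible takes €632, €7,736 remains; member's 20% is €1,547.20. Member pays €2,179.20; OOP now €3,448.20. Insurer: €8,368 − €2,179.20 = €6,188.80.
Claim 3 (€3,610): deductible met; 20% of €3,610 = €722. Member owes €722 (running OOP €4,170.20). Plan pays €3,610 − €722 = €2,888.
Claim 4 (€10,075): 20% coinsurance on €10,075 = €2,015. That would push OOP to €6,185.20, over the €5,000 cap, so member pays €5,000 − €4,170.20 = €829.80. Plan pays €10,075 − €829.80 = €9,245.20.

€9,245.20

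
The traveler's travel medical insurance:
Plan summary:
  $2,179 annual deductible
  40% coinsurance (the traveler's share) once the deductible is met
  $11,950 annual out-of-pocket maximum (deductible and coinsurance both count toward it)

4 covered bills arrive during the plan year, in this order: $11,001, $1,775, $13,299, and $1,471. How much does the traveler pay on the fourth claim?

$212.60

#1 ($11,001): $2,179 finishes the deductible; $8,822 goes to coinsurance; traveler's 40% is $3,528.80. Traveler pays $5,707.80; OOP now $5,707.80.
#2 ($1,775): 40% coinsurance on $1,775 = $710. Traveler pays $710; OOP now $6,417.80.
#3 ($13,299): 40% coinsurance on $13,299 = $5,319.60. Cost to traveler: $5,319.60. OOP to date $11,737.40.
#4 ($1,471): deductible met; 40% of $1,471 = $588.40. OOP would hit $12,325.80 > $11,950, so the cap limits the traveler to $11,950 − $11,737.40 = $212.60.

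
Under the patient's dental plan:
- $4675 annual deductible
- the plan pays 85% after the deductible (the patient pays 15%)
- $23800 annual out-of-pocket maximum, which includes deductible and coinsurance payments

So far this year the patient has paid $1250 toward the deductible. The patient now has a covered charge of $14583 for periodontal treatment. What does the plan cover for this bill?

$9484.30

Deductible still to meet: $4675 − $1250 = $3425.
After the $3425 deductible portion, $14583 − $3425 = $11158 is subject to coinsurance.
Coinsurance: $11158 × 15% = $1673.70.
Patient responsibility before any cap: $3425 + $1673.70 = $5098.70.
Total out-of-pocket so far would be $1250 + $5098.70 = $6348.70, below the $23800 cap — no reduction.
Insurer pays the balance: $14583 − $5098.70 = $9484.30.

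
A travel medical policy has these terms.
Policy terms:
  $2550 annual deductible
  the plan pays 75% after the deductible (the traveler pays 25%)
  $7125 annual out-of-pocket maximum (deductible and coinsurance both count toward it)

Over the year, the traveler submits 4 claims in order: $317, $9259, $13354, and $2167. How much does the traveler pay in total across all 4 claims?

$7125

#1 ($317): fully absorbed by the deductible. Traveler owes $317 (running OOP $317).
#2 ($9259): $2233 finishes the deductible; $7026 goes to coinsurance; coinsurance $7026 × 25% = $1756.50. Cost to traveler: $3989.50. OOP to date $4306.50.
#3 ($13354): deductible met; 25% of $13354 = $3338.50. Adding that to $4306.50 gives $7645, past the $7125 cap; traveler pays only $7125 − $4306.50 = $2818.50.
#4 ($2167): 25% coinsurance on $2167 = $541.75. That would push OOP to $7666.75, over the $7125 cap, so traveler pays $7125 − $7125 = $0.
Summing the traveler's payments: $317 + $3989.50 + $2818.50 + $0 = $7125.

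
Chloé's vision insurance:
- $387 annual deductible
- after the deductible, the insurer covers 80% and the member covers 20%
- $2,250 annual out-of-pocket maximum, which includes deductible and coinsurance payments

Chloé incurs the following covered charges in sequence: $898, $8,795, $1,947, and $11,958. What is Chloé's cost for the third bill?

$1.80

Claim 1 — $898: $387 finishes the deductible; $511 goes to coinsurance; member's 20% is $102.20. Member pays $489.20; OOP now $489.20.
Claim 2 — $8,795: deductible already satisfied, so member's share is 20% × $8,795 = $1,759. Member pays $1,759; OOP now $2,248.20.
Claim 3 — $1,947: 20% coinsurance on $1,947 = $389.40. That would push OOP to $2,637.60, over the $2,250 cap, so member pays $2,250 − $2,248.20 = $1.80.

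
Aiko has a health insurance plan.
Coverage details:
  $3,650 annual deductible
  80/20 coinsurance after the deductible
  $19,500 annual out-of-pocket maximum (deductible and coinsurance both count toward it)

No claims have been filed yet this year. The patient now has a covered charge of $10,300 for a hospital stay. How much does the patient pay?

Nothing has been paid toward the $3,650 deductible, so the first $3,650 of this charge is applied there.
After the $3,650 deductible portion, $10,300 − $3,650 = $6,650 is subject to coinsurance.
Patient's 20% share of $6,650 is $1,330.
Patient responsibility before any cap: $3,650 + $1,330 = $4,980.
Total out-of-pocket so far would be $0 + $4,980 = $4,980, below the $19,500 cap — no reduction.

$4,980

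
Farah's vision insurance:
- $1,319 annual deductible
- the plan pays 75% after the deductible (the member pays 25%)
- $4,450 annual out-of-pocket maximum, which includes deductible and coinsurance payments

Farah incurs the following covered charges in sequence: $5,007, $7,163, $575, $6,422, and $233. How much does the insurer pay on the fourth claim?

Bill 1, $5,007: $1,319 finishes the deductible; $3,688 goes to coinsurance; member's 25% is $922. Member pays $2,241; OOP now $2,241. Plan pays $5,007 − $2,241 = $2,766.
Bill 2, $7,163: deductible met; 25% of $7,163 = $1,790.75. Cost to member: $1,790.75. OOP to date $4,031.75. Plan pays $7,163 − $1,790.75 = $5,372.25.
Bill 3, $575: deductible met; 25% of $575 = $143.75. Cost to member: $143.75. OOP to date $4,175.50. Insurer: $575 − $143.75 = $431.25.
Bill 4, $6,422: deductible already satisfied, so member's share is 25% × $6,422 = $1,605.50. That would push OOP to $5,781, over the $4,450 cap, so member pays $4,450 − $4,175.50 = $274.50. Insurer: $6,422 − $274.50 = $6,147.50.

$6,147.50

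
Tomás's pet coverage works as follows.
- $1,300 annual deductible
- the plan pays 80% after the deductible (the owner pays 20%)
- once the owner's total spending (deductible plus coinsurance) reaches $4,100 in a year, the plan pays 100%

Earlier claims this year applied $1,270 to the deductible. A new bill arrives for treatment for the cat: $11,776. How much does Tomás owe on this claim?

$2,379.20

Remaining deductible: $1,300 − $1,270 = $30.
After the $30 deductible portion, $11,776 − $30 = $11,746 is subject to coinsurance.
20% of $11,746 = $2,349.20 falls to the owner.
That puts the owner's cost at $30 + $2,349.20 = $2,379.20 before any cap.
Total out-of-pocket so far would be $1,270 + $2,379.20 = $3,649.20, below the $4,100 cap — no reduction.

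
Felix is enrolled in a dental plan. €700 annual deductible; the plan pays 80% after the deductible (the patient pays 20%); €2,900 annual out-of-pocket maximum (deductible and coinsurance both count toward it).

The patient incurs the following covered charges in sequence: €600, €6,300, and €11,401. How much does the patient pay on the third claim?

€960

#1 (€600): fully absorbed by the deductible. Patient pays €600; OOP now €600.
#2 (€6,300): €100 finishes the deductible; €6,200 goes to coinsurance; 20% of €6,200 = €1,240. Patient pays €1,340; OOP now €1,940.
#3 (€11,401): deductible already satisfied, so patient's share is 20% × €11,401 = €2,280.20. That would push OOP to €4,220.20, over the €2,900 cap, so patient pays €2,900 − €1,940 = €960.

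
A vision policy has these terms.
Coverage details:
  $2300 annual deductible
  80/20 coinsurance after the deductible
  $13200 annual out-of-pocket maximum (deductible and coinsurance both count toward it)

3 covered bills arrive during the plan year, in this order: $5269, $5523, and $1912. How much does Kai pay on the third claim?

$382.40

Claim 1 ($5269): $2300 to deductible, leaving $2969; 20% of $2969 = $593.80. Cost to member: $2893.80. OOP to date $2893.80.
Claim 2 ($5523): 20% coinsurance on $5523 = $1104.60. Cost to member: $1104.60. OOP to date $3998.40.
Claim 3 ($1912): 20% coinsurance on $1912 = $382.40. Member pays $382.40; OOP now $4380.80.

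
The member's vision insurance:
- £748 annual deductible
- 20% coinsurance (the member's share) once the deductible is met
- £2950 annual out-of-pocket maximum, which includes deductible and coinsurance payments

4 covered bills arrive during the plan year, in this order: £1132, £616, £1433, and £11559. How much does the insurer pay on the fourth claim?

#1 (£1132): £748 to deductible, leaving £384; member's 20% is £76.80. Member owes £824.80 (running OOP £824.80). Insurer: £1132 − £824.80 = £307.20.
#2 (£616): deductible met; 20% of £616 = £123.20. Cost to member: £123.20. OOP to date £948. Plan pays £616 − £123.20 = £492.80.
#3 (£1433): deductible already satisfied, so member's share is 20% × £1433 = £286.60. Member owes £286.60 (running OOP £1234.60). Plan pays £1433 − £286.60 = £1146.40.
#4 (£11559): 20% coinsurance on £11559 = £2311.80. OOP would hit £3546.40 > £2950, so the cap limits the member to £2950 − £1234.60 = £1715.40. Insurer: £11559 − £1715.40 = £9843.60.

£9843.60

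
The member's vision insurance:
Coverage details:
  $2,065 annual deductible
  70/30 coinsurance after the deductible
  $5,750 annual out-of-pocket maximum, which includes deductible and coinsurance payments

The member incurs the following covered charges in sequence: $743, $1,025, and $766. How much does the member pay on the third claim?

#1 ($743): all of it applies to the deductible. Member owes $743 (running OOP $743).
#2 ($1,025): all of it applies to the deductible. Member pays $1,025; OOP now $1,768.
#3 ($766): $297 to deductible, leaving $469; 30% of $469 = $140.70. Cost to member: $437.70. OOP to date $2,205.70.

$437.70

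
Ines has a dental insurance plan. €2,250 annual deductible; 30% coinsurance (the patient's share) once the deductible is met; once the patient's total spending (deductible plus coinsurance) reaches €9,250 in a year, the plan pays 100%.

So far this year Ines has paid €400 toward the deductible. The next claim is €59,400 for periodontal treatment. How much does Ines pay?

€8,850

Remaining deductible: €2,250 − €400 = €1,850.
After the €1,850 deductible portion, €59,400 − €1,850 = €57,550 is subject to coinsurance.
30% of €57,550 = €17,265 falls to the patient.
That puts the patient's cost at €1,850 + €17,265 = €19,115 before any cap.
Year-to-date out-of-pocket would reach €400 + €19,115 = €19,515, above the €9,250 maximum, so the patient pays only €9,250 − €400 = €8,850.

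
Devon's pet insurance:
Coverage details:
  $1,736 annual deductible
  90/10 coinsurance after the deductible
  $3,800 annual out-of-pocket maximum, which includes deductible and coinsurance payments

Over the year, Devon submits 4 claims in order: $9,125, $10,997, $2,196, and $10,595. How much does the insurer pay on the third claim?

$1,976.40

#1 ($9,125): $1,736 to deductible, leaving $7,389; 10% of $7,389 = $738.90. Cost to owner: $2,474.90. OOP to date $2,474.90. Plan pays $9,125 − $2,474.90 = $6,650.10.
#2 ($10,997): 10% coinsurance on $10,997 = $1,099.70. Cost to owner: $1,099.70. OOP to date $3,574.60. Plan pays $10,997 − $1,099.70 = $9,897.30.
#3 ($2,196): 10% coinsurance on $2,196 = $219.60. Owner pays $219.60; OOP now $3,794.20. Insurer: $2,196 − $219.60 = $1,976.40.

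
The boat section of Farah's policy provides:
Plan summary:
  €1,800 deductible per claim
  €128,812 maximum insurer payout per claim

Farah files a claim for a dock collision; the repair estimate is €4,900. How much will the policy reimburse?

€3,100

Subtract the deductible: €4,900 − €1,800 = €3,100.
€3,100 is within the €128,812 limit, so the insurer pays €3,100.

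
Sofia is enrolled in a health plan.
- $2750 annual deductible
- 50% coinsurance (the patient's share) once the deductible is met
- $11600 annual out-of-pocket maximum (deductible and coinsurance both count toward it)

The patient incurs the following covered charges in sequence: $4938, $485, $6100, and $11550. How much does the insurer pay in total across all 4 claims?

$11473

Claim 1 ($4938): $2750 to deductible, leaving $2188; patient's 50% is $1094. Cost to patient: $3844. OOP to date $3844. Plan pays $4938 − $3844 = $1094.
Claim 2 ($485): deductible already satisfied, so patient's share is 50% × $485 = $242.50. Patient pays $242.50; OOP now $4086.50. Insurer: $485 − $242.50 = $242.50.
Claim 3 ($6100): 50% coinsurance on $6100 = $3050. Cost to patient: $3050. OOP to date $7136.50. Plan pays $6100 − $3050 = $3050.
Claim 4 ($11550): deductible already satisfied, so patient's share is 50% × $11550 = $5775. That would push OOP to $12911.50, over the $11600 cap, so patient pays $11600 − $7136.50 = $4463.50. Insurer: $11550 − $4463.50 = $7086.50.
Insurer total = bills − patient's total = $23073 − $11600 = $11473.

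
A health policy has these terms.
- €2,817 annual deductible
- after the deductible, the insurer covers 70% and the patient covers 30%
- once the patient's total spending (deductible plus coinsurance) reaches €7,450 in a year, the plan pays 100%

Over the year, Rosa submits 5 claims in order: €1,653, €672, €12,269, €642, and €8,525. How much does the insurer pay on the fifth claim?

Claim 1 (€1,653): entire amount goes to the deductible. Cost to patient: €1,653. OOP to date €1,653. Plan pays €1,653 − €1,653 = €0.
Claim 2 (€672): entire amount goes to the deductible. Cost to patient: €672. OOP to date €2,325. Insurer: €672 − €672 = €0.
Claim 3 (€12,269): €492 to deductible, leaving €11,777; 30% of €11,777 = €3,533.10. Cost to patient: €4,025.10. OOP to date €6,350.10. Plan pays €12,269 − €4,025.10 = €8,243.90.
Claim 4 (€642): deductible met; 30% of €642 = €192.60. Patient owes €192.60 (running OOP €6,542.70). Plan pays €642 − €192.60 = €449.40.
Claim 5 (€8,525): deductible met; 30% of €8,525 = €2,557.50. Adding that to €6,542.70 gives €9,100.20, past the €7,450 cap; patient pays only €7,450 − €6,542.70 = €907.30. Plan pays €8,525 − €907.30 = €7,617.70.

€7,617.70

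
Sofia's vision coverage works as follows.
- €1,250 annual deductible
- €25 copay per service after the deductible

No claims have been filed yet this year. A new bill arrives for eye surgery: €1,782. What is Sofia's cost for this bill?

€1,275

The full €1,250 deductible is still open; €1,250 of this bill applies to it.
The remaining €532 (= €1,782 − €1,250) moves to the copay.
Copay on this service: €25.
Member responsibility: €1,250 + €25 = €1,275.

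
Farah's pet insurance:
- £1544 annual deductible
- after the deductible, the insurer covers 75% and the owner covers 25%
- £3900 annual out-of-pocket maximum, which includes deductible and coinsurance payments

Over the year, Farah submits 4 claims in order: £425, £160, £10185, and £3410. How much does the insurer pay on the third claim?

Bill 1, £425: entire amount goes to the deductible. Cost to owner: £425. OOP to date £425. Plan pays £425 − £425 = £0.
Bill 2, £160: fully absorbed by the deductible. Owner pays £160; OOP now £585. Plan pays £160 − £160 = £0.
Bill 3, £10185: £959 to deductible, leaving £9226; 25% of £9226 = £2306.50. Cost to owner: £3265.50. OOP to date £3850.50. Insurer: £10185 − £3265.50 = £6919.50.

£6919.50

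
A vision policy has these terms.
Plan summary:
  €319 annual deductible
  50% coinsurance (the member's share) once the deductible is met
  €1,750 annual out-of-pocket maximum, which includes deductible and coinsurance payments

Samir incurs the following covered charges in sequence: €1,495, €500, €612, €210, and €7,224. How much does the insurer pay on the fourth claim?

€105

Claim 1 — €1,495: €319 finishes the deductible; €1,176 goes to coinsurance; coinsurance €1,176 × 50% = €588. Member pays €907; OOP now €907. Insurer: €1,495 − €907 = €588.
Claim 2 — €500: deductible met; 50% of €500 = €250. Member owes €250 (running OOP €1,157). Plan pays €500 − €250 = €250.
Claim 3 — €612: deductible met; 50% of €612 = €306. Cost to member: €306. OOP to date €1,463. Insurer: €612 − €306 = €306.
Claim 4 — €210: 50% coinsurance on €210 = €105. Member pays €105; OOP now €1,568. Plan pays €210 − €105 = €105.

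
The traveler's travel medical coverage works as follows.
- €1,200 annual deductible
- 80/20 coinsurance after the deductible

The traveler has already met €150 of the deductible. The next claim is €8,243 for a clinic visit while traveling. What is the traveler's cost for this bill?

Remaining deductible: €1,200 − €150 = €1,050.
After the €1,050 deductible portion, €8,243 − €1,050 = €7,193 is subject to coinsurance.
Traveler's 20% share of €7,193 is €1,438.60.
Traveler responsibility: €1,050 + €1,438.60 = €2,488.60.

€2,488.60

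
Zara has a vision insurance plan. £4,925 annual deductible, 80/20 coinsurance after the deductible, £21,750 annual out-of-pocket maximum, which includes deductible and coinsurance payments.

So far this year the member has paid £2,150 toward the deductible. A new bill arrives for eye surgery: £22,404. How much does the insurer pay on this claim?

£15,703.20

Remaining deductible: £4,925 − £2,150 = £2,775.
After the £2,775 deductible portion, £22,404 − £2,775 = £19,629 is subject to coinsurance.
Member's 20% share of £19,629 is £3,925.80.
Member responsibility before any cap: £2,775 + £3,925.80 = £6,700.80.
Year-to-date out-of-pocket becomes £2,150 + £6,700.80 = £8,850.80, still under the £21,750 maximum, so no cap applies.
The insurer covers the remainder: £22,404 − £6,700.80 = £15,703.20.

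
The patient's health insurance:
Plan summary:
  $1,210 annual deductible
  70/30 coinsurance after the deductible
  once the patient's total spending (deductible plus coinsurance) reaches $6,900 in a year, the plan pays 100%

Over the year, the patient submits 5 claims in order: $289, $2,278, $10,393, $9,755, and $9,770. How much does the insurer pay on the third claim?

$7,275.10

Bill 1, $289: fully absorbed by the deductible. Patient pays $289; OOP now $289. Plan pays $289 − $289 = $0.
Bill 2, $2,278: $921 finishes the deductible; $1,357 goes to coinsurance; patient's 30% is $407.10. Cost to patient: $1,328.10. OOP to date $1,617.10. Plan pays $2,278 − $1,328.10 = $949.90.
Bill 3, $10,393: deductible already satisfied, so patient's share is 30% × $10,393 = $3,117.90. Patient owes $3,117.90 (running OOP $4,735). Plan pays $10,393 − $3,117.90 = $7,275.10.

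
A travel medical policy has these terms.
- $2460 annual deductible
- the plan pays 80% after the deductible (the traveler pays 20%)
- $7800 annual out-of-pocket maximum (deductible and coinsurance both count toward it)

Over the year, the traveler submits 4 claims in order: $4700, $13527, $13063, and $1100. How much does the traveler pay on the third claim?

$2186.60

Claim 1 — $4700: deductible takes $2460, $2240 remains; traveler's 20% is $448. Cost to traveler: $2908. OOP to date $2908.
Claim 2 — $13527: deductible met; 20% of $13527 = $2705.40. Traveler pays $2705.40; OOP now $5613.40.
Claim 3 — $13063: 20% coinsurance on $13063 = $2612.60. That would push OOP to $8226, over the $7800 cap, so traveler pays $7800 − $5613.40 = $2186.60.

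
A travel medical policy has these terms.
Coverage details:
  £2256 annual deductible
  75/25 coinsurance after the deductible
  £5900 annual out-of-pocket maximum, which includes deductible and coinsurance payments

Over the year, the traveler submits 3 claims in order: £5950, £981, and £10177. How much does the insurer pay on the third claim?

Claim 1 — £5950: £2256 finishes the deductible; £3694 goes to coinsurance; coinsurance £3694 × 25% = £923.50. Cost to traveler: £3179.50. OOP to date £3179.50. Insurer: £5950 − £3179.50 = £2770.50.
Claim 2 — £981: deductible met; 25% of £981 = £245.25. Traveler pays £245.25; OOP now £3424.75. Insurer: £981 − £245.25 = £735.75.
Claim 3 — £10177: deductible already satisfied, so traveler's share is 25% × £10177 = £2544.25. OOP would hit £5969 > £5900, so the cap limits the traveler to £5900 − £3424.75 = £2475.25. Plan pays £10177 − £2475.25 = £7701.75.

£7701.75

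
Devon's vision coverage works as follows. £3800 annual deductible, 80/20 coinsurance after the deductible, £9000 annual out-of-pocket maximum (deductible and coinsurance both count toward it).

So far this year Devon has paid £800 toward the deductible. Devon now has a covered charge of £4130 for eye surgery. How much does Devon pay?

£3226

Deductible still to meet: £3800 − £800 = £3000.
That leaves £4130 − £3000 = £1130 for coinsurance.
Member's 20% share of £1130 is £226.
So the member owes £3000 + £226 = £3226 before any cap.
Year-to-date out-of-pocket becomes £800 + £3226 = £4026, still under the £9000 maximum, so no cap applies.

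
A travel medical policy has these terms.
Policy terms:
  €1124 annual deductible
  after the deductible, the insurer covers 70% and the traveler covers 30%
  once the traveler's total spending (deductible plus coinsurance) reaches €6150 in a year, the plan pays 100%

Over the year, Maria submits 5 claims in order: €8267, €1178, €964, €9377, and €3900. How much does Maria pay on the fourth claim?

€2240.50

#1 (€8267): €1124 to deductible, leaving €7143; 30% of €7143 = €2142.90. Cost to traveler: €3266.90. OOP to date €3266.90.
#2 (€1178): deductible already satisfied, so traveler's share is 30% × €1178 = €353.40. Traveler pays €353.40; OOP now €3620.30.
#3 (€964): deductible met; 30% of €964 = €289.20. Traveler pays €289.20; OOP now €3909.50.
#4 (€9377): 30% coinsurance on €9377 = €2813.10. Adding that to €3909.50 gives €6722.60, past the €6150 cap; traveler pays only €6150 − €3909.50 = €2240.50.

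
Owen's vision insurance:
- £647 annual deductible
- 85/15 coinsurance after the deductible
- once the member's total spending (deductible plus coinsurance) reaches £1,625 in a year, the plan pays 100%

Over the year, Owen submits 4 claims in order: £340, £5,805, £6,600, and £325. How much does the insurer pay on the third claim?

Claim 1 (£340): entire amount goes to the deductible. Member pays £340; OOP now £340. Plan pays £340 − £340 = £0.
Claim 2 (£5,805): £307 to deductible, leaving £5,498; coinsurance £5,498 × 15% = £824.70. Member owes £1,131.70 (running OOP £1,471.70). Insurer: £5,805 − £1,131.70 = £4,673.30.
Claim 3 (£6,600): 15% coinsurance on £6,600 = £990. That would push OOP to £2,461.70, over the £1,625 cap, so member pays £1,625 − £1,471.70 = £153.30. Plan pays £6,600 − £153.30 = £6,446.70.

£6,446.70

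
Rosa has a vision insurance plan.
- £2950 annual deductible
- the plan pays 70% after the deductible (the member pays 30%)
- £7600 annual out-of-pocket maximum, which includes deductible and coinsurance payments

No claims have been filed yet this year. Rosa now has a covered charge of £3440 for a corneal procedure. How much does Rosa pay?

The full £2950 deductible is still open; £2950 of this bill applies to it.
That leaves £3440 − £2950 = £490 for coinsurance.
30% of £490 = £147 falls to the member.
So the member owes £2950 + £147 = £3097 before any cap.
Cumulative spending £0 + £3097 = £3097 stays under the £7600 maximum.

£3097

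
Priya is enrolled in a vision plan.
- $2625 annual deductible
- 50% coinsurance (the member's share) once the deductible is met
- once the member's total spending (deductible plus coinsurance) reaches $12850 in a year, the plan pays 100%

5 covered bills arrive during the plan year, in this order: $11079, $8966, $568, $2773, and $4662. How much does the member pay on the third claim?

Claim 1 ($11079): deductible takes $2625, $8454 remains; coinsurance $8454 × 50% = $4227. Member owes $6852 (running OOP $6852).
Claim 2 ($8966): 50% coinsurance on $8966 = $4483. Member pays $4483; OOP now $11335.
Claim 3 ($568): deductible already satisfied, so member's share is 50% × $568 = $284. Member pays $284; OOP now $11619.

$284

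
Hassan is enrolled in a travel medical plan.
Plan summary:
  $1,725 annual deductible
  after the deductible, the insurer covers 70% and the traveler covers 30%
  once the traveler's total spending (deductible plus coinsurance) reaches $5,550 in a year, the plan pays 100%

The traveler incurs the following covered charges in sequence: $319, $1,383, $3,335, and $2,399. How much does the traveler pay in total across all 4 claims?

#1 ($319): fully absorbed by the deductible. Cost to traveler: $319. OOP to date $319.
#2 ($1,383): entire amount goes to the deductible. Cost to traveler: $1,383. OOP to date $1,702.
#3 ($3,335): deductible takes $23, $3,312 remains; 30% of $3,312 = $993.60. Traveler pays $1,016.60; OOP now $2,718.60.
#4 ($2,399): 30% coinsurance on $2,399 = $719.70. Traveler pays $719.70; OOP now $3,438.30.
Summing the traveler's payments: $319 + $1,383 + $1,016.60 + $719.70 = $3,438.30.

$3,438.30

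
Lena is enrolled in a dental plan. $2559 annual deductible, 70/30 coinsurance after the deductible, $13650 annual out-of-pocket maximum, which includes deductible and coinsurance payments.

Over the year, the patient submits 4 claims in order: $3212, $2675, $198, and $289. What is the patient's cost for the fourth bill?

$86.70

Claim 1 ($3212): deductible takes $2559, $653 remains; 30% of $653 = $195.90. Cost to patient: $2754.90. OOP to date $2754.90.
Claim 2 ($2675): deductible already satisfied, so patient's share is 30% × $2675 = $802.50. Patient pays $802.50; OOP now $3557.40.
Claim 3 ($198): deductible already satisfied, so patient's share is 30% × $198 = $59.40. Cost to patient: $59.40. OOP to date $3616.80.
Claim 4 ($289): 30% coinsurance on $289 = $86.70. Patient pays $86.70; OOP now $3703.50.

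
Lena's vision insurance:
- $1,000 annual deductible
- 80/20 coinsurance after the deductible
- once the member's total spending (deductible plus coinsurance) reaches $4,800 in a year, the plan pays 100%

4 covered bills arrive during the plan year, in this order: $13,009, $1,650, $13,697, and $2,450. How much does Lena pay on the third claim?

Claim 1 ($13,009): $1,000 to deductible, leaving $12,009; coinsurance $12,009 × 20% = $2,401.80. Member owes $3,401.80 (running OOP $3,401.80).
Claim 2 ($1,650): 20% coinsurance on $1,650 = $330. Member pays $330; OOP now $3,731.80.
Claim 3 ($13,697): 20% coinsurance on $13,697 = $2,739.40. That would push OOP to $6,471.20, over the $4,800 cap, so member pays $4,800 − $3,731.80 = $1,068.20.

$1,068.20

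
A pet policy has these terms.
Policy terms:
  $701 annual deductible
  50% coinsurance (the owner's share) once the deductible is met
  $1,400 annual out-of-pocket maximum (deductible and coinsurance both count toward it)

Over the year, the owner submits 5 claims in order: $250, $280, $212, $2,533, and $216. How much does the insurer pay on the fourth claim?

$1,854.50

Bill 1, $250: all of it applies to the deductible. Cost to owner: $250. OOP to date $250. Plan pays $250 − $250 = $0.
Bill 2, $280: all of it applies to the deductible. Owner owes $280 (running OOP $530). Insurer: $280 − $280 = $0.
Bill 3, $212: $171 finishes the deductible; $41 goes to coinsurance; coinsurance $41 × 50% = $20.50. Cost to owner: $191.50. OOP to date $721.50. Plan pays $212 − $191.50 = $20.50.
Bill 4, $2,533: 50% coinsurance on $2,533 = $1,266.50. Adding that to $721.50 gives $1,988, past the $1,400 cap; owner pays only $1,400 − $721.50 = $678.50. Insurer: $2,533 − $678.50 = $1,854.50.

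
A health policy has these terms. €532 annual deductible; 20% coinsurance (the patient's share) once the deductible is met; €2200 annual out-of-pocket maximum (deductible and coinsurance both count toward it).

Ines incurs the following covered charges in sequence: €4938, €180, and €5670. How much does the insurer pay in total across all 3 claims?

Claim 1 — €4938: €532 to deductible, leaving €4406; coinsurance €4406 × 20% = €881.20. Patient pays €1413.20; OOP now €1413.20. Insurer: €4938 − €1413.20 = €3524.80.
Claim 2 — €180: deductible already satisfied, so patient's share is 20% × €180 = €36. Cost to patient: €36. OOP to date €1449.20. Plan pays €180 − €36 = €144.
Claim 3 — €5670: deductible already satisfied, so patient's share is 20% × €5670 = €1134. OOP would hit €2583.20 > €2200, so the cap limits the patient to €2200 − €1449.20 = €750.80. Insurer: €5670 − €750.80 = €4919.20.
Insurer total = bills − patient's total = €10788 − €2200 = €8588.

€8588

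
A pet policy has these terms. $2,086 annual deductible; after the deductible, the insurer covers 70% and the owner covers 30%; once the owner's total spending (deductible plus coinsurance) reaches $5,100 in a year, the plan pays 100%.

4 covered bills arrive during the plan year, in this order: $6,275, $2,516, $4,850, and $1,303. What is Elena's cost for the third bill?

#1 ($6,275): $2,086 to deductible, leaving $4,189; coinsurance $4,189 × 30% = $1,256.70. Cost to owner: $3,342.70. OOP to date $3,342.70.
#2 ($2,516): 30% coinsurance on $2,516 = $754.80. Owner owes $754.80 (running OOP $4,097.50).
#3 ($4,850): 30% coinsurance on $4,850 = $1,455. That would push OOP to $5,552.50, over the $5,100 cap, so owner pays $5,100 − $4,097.50 = $1,002.50.

$1,002.50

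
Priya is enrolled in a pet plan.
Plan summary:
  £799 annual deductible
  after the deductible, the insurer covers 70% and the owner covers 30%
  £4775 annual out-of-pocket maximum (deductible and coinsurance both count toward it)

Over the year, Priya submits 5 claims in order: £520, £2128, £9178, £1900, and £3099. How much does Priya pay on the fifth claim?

£97.90

Claim 1 — £520: entire amount goes to the deductible. Cost to owner: £520. OOP to date £520.
Claim 2 — £2128: deductible takes £279, £1849 remains; 30% of £1849 = £554.70. Cost to owner: £833.70. OOP to date £1353.70.
Claim 3 — £9178: deductible met; 30% of £9178 = £2753.40. Cost to owner: £2753.40. OOP to date £4107.10.
Claim 4 — £1900: deductible already satisfied, so owner's share is 30% × £1900 = £570. Owner owes £570 (running OOP £4677.10).
Claim 5 — £3099: 30% coinsurance on £3099 = £929.70. Adding that to £4677.10 gives £5606.80, past the £4775 cap; owner pays only £4775 − £4677.10 = £97.90.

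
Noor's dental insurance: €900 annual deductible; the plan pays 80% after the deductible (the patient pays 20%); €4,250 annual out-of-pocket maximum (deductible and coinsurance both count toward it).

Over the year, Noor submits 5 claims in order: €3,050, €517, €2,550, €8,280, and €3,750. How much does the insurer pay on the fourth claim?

€6,624

Claim 1 — €3,050: deductible takes €900, €2,150 remains; coinsurance €2,150 × 20% = €430. Patient owes €1,330 (running OOP €1,330). Plan pays €3,050 − €1,330 = €1,720.
Claim 2 — €517: 20% coinsurance on €517 = €103.40. Patient pays €103.40; OOP now €1,433.40. Plan pays €517 − €103.40 = €413.60.
Claim 3 — €2,550: 20% coinsurance on €2,550 = €510. Cost to patient: €510. OOP to date €1,943.40. Insurer: €2,550 − €510 = €2,040.
Claim 4 — €8,280: 20% coinsurance on €8,280 = €1,656. Patient pays €1,656; OOP now €3,599.40. Insurer: €8,280 − €1,656 = €6,624.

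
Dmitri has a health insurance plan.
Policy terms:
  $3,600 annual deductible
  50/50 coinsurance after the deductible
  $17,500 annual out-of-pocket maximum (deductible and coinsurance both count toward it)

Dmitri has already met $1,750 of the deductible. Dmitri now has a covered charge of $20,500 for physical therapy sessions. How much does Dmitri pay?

$11,175

Remaining deductible: $3,600 − $1,750 = $1,850.
The remaining $18,650 (= $20,500 − $1,850) moves to coinsurance.
Patient's 50% share of $18,650 is $9,325.
So the patient owes $1,850 + $9,325 = $11,175 before any cap.
Total out-of-pocket so far would be $1,750 + $11,175 = $12,925, below the $17,500 cap — no reduction.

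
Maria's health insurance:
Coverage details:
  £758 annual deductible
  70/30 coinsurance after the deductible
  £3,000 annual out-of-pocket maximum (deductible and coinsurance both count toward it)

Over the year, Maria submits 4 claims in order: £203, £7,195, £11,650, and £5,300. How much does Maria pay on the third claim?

£250

#1 (£203): entire amount goes to the deductible. Cost to patient: £203. OOP to date £203.
#2 (£7,195): £555 finishes the deductible; £6,640 goes to coinsurance; patient's 30% is £1,992. Patient pays £2,547; OOP now £2,750.
#3 (£11,650): 30% coinsurance on £11,650 = £3,495. That would push OOP to £6,245, over the £3,000 cap, so patient pays £3,000 − £2,750 = £250.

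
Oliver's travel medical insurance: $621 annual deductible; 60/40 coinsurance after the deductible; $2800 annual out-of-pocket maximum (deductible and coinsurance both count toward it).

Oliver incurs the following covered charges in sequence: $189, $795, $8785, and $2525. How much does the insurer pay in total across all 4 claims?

$9494

Claim 1 — $189: fully absorbed by the deductible. Traveler pays $189; OOP now $189. Plan pays $189 − $189 = $0.
Claim 2 — $795: $432 finishes the deductible; $363 goes to coinsurance; 40% of $363 = $145.20. Traveler owes $577.20 (running OOP $766.20). Plan pays $795 − $577.20 = $217.80.
Claim 3 — $8785: deductible met; 40% of $8785 = $3514. Adding that to $766.20 gives $4280.20, past the $2800 cap; traveler pays only $2800 − $766.20 = $2033.80. Plan pays $8785 − $2033.80 = $6751.20.
Claim 4 — $2525: deductible met; 40% of $2525 = $1010. Adding that to $2800 gives $3810, past the $2800 cap; traveler pays only $2800 − $2800 = $0. Plan pays $2525 − $0 = $2525.
Insurer total = bills − traveler's total = $12294 − $2800 = $9494.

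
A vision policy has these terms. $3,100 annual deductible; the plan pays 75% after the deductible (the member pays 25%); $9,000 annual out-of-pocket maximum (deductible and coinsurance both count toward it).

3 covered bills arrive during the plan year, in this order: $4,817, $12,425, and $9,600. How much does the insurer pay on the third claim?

#1 ($4,817): $3,100 to deductible, leaving $1,717; coinsurance $1,717 × 25% = $429.25. Cost to member: $3,529.25. OOP to date $3,529.25. Insurer: $4,817 − $3,529.25 = $1,287.75.
#2 ($12,425): deductible already satisfied, so member's share is 25% × $12,425 = $3,106.25. Member pays $3,106.25; OOP now $6,635.50. Insurer: $12,425 − $3,106.25 = $9,318.75.
#3 ($9,600): deductible met; 25% of $9,600 = $2,400. Adding that to $6,635.50 gives $9,035.50, past the $9,000 cap; member pays only $9,000 − $6,635.50 = $2,364.50. Plan pays $9,600 − $2,364.50 = $7,235.50.

$7,235.50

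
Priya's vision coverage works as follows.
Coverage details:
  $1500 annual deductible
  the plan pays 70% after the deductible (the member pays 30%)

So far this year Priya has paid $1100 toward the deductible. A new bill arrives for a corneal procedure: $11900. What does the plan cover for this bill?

$8050

Deductible still to meet: $1500 − $1100 = $400.
The remaining $11500 (= $11900 − $400) moves to coinsurance.
30% of $11500 = $3450 falls to the member.
Member responsibility: $400 + $3450 = $3850.
The insurer covers the remainder: $11900 − $3850 = $8050.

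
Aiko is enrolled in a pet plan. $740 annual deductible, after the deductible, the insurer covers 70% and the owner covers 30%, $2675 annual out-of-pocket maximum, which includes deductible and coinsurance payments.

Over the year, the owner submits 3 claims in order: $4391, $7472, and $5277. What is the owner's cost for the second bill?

$839.70

Claim 1 ($4391): $740 to deductible, leaving $3651; owner's 30% is $1095.30. Owner owes $1835.30 (running OOP $1835.30).
Claim 2 ($7472): 30% coinsurance on $7472 = $2241.60. That would push OOP to $4076.90, over the $2675 cap, so owner pays $2675 − $1835.30 = $839.70.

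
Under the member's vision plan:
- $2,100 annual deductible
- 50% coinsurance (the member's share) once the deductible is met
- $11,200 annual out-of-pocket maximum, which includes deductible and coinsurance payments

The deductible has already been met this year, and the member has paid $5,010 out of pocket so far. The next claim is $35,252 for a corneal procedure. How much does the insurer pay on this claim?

The deductible is already satisfied, so the full bill goes to coinsurance.
Coinsurance: $35,252 × 50% = $17,626.
Adding $17,626 to the $5,010 already spent would give $22,636, which exceeds the $11,200 cap; the member pays just $11,200 − $5,010 = $6,190.
Insurer pays the balance: $35,252 − $6,190 = $29,062.

$29,062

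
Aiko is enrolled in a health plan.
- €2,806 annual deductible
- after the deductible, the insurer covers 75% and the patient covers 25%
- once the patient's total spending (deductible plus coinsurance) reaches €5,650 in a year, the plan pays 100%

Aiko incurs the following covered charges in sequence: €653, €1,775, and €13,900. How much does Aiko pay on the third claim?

€3,222

Claim 1 (€653): all of it applies to the deductible. Patient pays €653; OOP now €653.
Claim 2 (€1,775): fully absorbed by the deductible. Patient pays €1,775; OOP now €2,428.
Claim 3 (€13,900): deductible takes €378, €13,522 remains; 25% of €13,522 = €3,380.50. Deductible plus coinsurance: €378 + €3,380.50 = €3,758.50. That would push OOP to €6,186.50, over the €5,650 cap, so patient pays €5,650 − €2,428 = €3,222.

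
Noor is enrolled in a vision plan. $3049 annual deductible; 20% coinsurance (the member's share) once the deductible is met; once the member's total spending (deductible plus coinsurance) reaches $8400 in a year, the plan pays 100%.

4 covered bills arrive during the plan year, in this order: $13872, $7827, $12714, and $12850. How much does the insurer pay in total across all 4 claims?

$38863

#1 ($13872): deductible takes $3049, $10823 remains; coinsurance $10823 × 20% = $2164.60. Member pays $5213.60; OOP now $5213.60. Plan pays $13872 − $5213.60 = $8658.40.
#2 ($7827): deductible already satisfied, so member's share is 20% × $7827 = $1565.40. Member pays $1565.40; OOP now $6779. Plan pays $7827 − $1565.40 = $6261.60.
#3 ($12714): deductible already satisfied, so member's share is 20% × $12714 = $2542.80. That would push OOP to $9321.80, over the $8400 cap, so member pays $8400 − $6779 = $1621. Plan pays $12714 − $1621 = $11093.
#4 ($12850): deductible met; 20% of $12850 = $2570. Adding that to $8400 gives $10970, past the $8400 cap; member pays only $8400 − $8400 = $0. Plan pays $12850 − $0 = $12850.
Insurer total = bills − member's total = $47263 − $8400 = $38863.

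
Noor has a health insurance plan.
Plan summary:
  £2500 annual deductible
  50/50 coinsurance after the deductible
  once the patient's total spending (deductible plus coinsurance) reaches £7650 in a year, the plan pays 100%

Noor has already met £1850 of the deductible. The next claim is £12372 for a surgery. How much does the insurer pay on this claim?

Deductible still to meet: £2500 − £1850 = £650.
That leaves £12372 − £650 = £11722 for coinsurance.
Patient's 50% share of £11722 is £5861.
Patient responsibility before any cap: £650 + £5861 = £6511.
Year-to-date out-of-pocket would reach £1850 + £6511 = £8361, above the £7650 maximum, so the patient pays only £7650 − £1850 = £5800.
Insurer pays the balance: £12372 − £5800 = £6572.

£6572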